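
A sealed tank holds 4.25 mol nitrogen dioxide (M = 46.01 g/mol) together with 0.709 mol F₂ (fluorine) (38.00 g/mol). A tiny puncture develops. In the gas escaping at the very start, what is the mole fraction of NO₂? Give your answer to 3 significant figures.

Rate_i ∝ x_i/√M_i (Graham's law weighted by mole fraction), so the effusate composition follows n_i/√M_i.
x_NO₂(eff) = (n_NO₂/√M_NO₂) / (n_NO₂/√M_NO₂ + n_F₂/√M_F₂)
= (4.25/√46.01) / (4.25/√46.01 + 0.709/√38.00) = 0.6266/(0.6266 + 0.1150) = 0.845.

0.845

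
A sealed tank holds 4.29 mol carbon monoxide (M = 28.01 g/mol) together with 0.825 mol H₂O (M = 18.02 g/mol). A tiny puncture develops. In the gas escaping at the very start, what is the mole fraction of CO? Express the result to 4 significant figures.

0.8066

The effusion rate of species i is ∝ p_i/√M_i ∝ n_i/√M_i.
So x_CO in the escaping gas = (n_CO/√M_CO) / Σ(n_i/√M_i)
= (4.29/√28.01) / (4.29/√28.01 + 0.825/√18.02) = 0.8106/(0.8106 + 0.1943) = 0.8066.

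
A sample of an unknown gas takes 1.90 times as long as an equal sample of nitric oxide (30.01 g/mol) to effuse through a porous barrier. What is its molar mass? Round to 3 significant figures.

108 g/mol

Graham's law gives t_X/t_NO = √(M_X/M_NO).
1.90 = √(M_X/30.01)
M_X = 30.01 × 1.90² = 30.01 × 3.610 = 108 g/mol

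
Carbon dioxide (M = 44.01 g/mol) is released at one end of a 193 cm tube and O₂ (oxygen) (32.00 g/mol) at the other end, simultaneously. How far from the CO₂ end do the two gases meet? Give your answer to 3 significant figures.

88.8 cm

Graham's law gives d_CO₂/d_O₂ = rate_CO₂/rate_O₂ = √(M_O₂/M_CO₂) = √(32.00/44.01) = 0.8527.
With d_CO₂ + d_O₂ = 193 cm, d_O₂ = 193/(1 + 0.8527) = 104.2 cm.
d_CO₂ = 193 − 104.2 = 88.8 cm.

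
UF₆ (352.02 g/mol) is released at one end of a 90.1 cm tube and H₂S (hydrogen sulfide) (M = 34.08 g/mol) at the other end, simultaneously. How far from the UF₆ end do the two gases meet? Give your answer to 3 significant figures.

21.4 cm

The fronts meet when d_UF₆ + d_H₂S = L with d_UF₆/d_H₂S = √(M_H₂S/M_UF₆) (Graham's law). Here √(M_H₂S/M_UF₆) = √(34.08/352.02) = 0.3111.
With d_UF₆ + d_H₂S = 90.1 cm, d_H₂S = 90.1/(1 + 0.3111) = 68.72 cm.
d_UF₆ = 90.1 − 68.72 = 21.4 cm.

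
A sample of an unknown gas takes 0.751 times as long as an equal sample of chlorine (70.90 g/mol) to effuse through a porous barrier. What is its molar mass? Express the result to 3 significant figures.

By Graham's law, t_X/t_Cl₂ = √(M_X/M_Cl₂).
0.751 = √(M_X/70.90)
M_X = 70.90 × 0.751² = 70.90 × 0.5640 = 40.0 g/mol

40.0 g/mol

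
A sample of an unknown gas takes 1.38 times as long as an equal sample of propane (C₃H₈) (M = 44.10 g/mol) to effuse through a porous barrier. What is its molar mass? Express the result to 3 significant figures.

84.0 g/mol

Graham's law gives t_X/t_C₃H₈ = √(M_X/M_C₃H₈).
1.38 = √(M_X/44.10)
M_X = 44.10 × 1.38² = 44.10 × 1.904 = 84.0 g/mol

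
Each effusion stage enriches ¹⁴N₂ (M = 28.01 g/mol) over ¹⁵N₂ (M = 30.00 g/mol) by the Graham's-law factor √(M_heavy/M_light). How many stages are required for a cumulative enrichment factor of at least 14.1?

With α = √(30.00/28.01) per stage, ln α = ½ ln(1.07105) = 0.03432.
Need α^N ≥ 14.1 ⇒ N ≥ ln(14.1) / ln α = 2.646 / 0.03432 = 77.11.
Rounding up, N = 78 stages.

78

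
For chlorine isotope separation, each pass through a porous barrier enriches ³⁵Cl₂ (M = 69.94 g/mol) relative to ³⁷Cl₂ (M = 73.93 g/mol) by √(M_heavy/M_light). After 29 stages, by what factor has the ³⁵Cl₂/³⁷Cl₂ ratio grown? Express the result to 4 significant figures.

2.236

Overall factor = α^29 with α = √(73.93/69.94), i.e. (73.93/69.94)^(29/2).
= 1.05705^(29/2) = 2.236.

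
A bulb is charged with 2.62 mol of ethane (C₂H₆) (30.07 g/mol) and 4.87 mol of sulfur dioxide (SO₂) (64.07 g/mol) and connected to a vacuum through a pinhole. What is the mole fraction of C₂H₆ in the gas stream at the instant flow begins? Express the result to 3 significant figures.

Effusion rate of each component ∝ n_i/√M_i (partial pressure × 1/√M).
So x_C₂H₆ in the escaping gas = (n_C₂H₆/√M_C₂H₆) / Σ(n_i/√M_i)
= (2.62/√30.07) / (2.62/√30.07 + 4.87/√64.07) = 0.4778/(0.4778 + 0.6084) = 0.440.

0.440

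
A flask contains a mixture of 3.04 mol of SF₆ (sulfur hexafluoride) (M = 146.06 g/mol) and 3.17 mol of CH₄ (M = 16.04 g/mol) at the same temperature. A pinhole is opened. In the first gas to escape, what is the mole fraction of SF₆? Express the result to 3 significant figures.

Effusion rate of each component ∝ n_i/√M_i (partial pressure × 1/√M).
So x_SF₆ in the escaping gas = (n_SF₆/√M_SF₆) / Σ(n_i/√M_i)
= (3.04/√146.06) / (3.04/√146.06 + 3.17/√16.04) = 0.2515/(0.2515 + 0.7915) = 0.241.

0.241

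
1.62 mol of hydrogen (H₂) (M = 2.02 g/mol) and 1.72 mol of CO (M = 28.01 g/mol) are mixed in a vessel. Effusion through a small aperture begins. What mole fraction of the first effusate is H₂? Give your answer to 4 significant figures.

Each component's effusion rate ∝ (its partial pressure)·(1/√M) ∝ n_i/√M_i.
Mole fraction of H₂ in the effusate = (n_H₂/√M_H₂) / (n_H₂/√M_H₂ + n_CO/√M_CO)
= (1.62/√2.02) / (1.62/√2.02 + 1.72/√28.01) = 1.140/(1.140 + 0.3250) = 0.7781.

0.7781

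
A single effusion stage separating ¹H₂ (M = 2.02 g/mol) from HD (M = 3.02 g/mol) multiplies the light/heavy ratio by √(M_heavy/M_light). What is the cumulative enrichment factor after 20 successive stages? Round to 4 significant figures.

The single-stage factor is √(M_heavy/M_light), so 20 stages give [√(3.02/2.02)]^20 = (3.02/2.02)^(20/2).
= 1.49505^10 = 55.79.

55.79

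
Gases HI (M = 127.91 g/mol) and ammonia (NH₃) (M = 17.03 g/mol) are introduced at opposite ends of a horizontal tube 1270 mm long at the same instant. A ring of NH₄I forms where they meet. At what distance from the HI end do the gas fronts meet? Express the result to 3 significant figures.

Graham's law gives d_HI/d_NH₃ = rate_HI/rate_NH₃ = √(M_NH₃/M_HI) = √(17.03/127.91) = 0.3649.
With d_HI + d_NH₃ = 1270 mm, d_NH₃ = 1270/(1 + 0.3649) = 930.5 mm.
d_HI = 1270 − 930.5 = 340 mm.

340 mm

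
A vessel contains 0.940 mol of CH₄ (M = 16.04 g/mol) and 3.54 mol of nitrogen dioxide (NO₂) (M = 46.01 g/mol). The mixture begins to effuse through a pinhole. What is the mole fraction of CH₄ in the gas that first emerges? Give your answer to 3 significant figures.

0.310

Effusion rate of each component ∝ n_i/√M_i (partial pressure × 1/√M).
x_CH₄(eff) = (n_CH₄/√M_CH₄) / (n_CH₄/√M_CH₄ + n_NO₂/√M_NO₂)
= (0.940/√16.04) / (0.940/√16.04 + 3.54/√46.01) = 0.2347/(0.2347 + 0.5219) = 0.310.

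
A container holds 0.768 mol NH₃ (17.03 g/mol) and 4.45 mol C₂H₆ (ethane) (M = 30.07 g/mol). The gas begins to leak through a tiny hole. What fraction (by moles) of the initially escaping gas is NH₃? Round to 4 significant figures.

0.1865

Each component's effusion rate ∝ (its partial pressure)·(1/√M) ∝ n_i/√M_i.
So x_NH₃ in the escaping gas = (n_NH₃/√M_NH₃) / Σ(n_i/√M_i)
= (0.768/√17.03) / (0.768/√17.03 + 4.45/√30.07) = 0.1861/(0.1861 + 0.8115) = 0.1865.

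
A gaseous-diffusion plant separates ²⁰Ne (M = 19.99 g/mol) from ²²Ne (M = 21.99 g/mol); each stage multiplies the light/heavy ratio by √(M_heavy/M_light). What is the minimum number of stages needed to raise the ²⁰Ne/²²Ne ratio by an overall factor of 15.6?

58

Per stage α = (21.99/19.99)^(1/2) = 1.10005^0.5, giving ln α = 0.04768.
Need α^N ≥ 15.6 ⇒ N ≥ ln(15.6) / ln α = 2.747 / 0.04768 = 57.62.
Rounding up, N = 58 stages.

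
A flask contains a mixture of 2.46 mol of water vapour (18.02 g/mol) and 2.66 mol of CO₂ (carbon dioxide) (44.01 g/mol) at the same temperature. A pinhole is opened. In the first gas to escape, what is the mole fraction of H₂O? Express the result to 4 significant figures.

0.5910

Rate_i ∝ x_i/√M_i (Graham's law weighted by mole fraction), so the effusate composition follows n_i/√M_i.
x_H₂O(eff) = (n_H₂O/√M_H₂O) / (n_H₂O/√M_H₂O + n_CO₂/√M_CO₂)
= (2.46/√18.02) / (2.46/√18.02 + 2.66/√44.01) = 0.5795/(0.5795 + 0.4010) = 0.5910.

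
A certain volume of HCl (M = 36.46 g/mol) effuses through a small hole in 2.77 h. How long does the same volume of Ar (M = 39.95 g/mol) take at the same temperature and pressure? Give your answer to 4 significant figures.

2.900 h

By Graham's law, t_Ar/t_HCl = √(M_Ar/M_HCl) = √(39.95/36.46) = √1.096 = 1.047.
So the time for Ar is 2.77 × 1.047 = 2.900 h.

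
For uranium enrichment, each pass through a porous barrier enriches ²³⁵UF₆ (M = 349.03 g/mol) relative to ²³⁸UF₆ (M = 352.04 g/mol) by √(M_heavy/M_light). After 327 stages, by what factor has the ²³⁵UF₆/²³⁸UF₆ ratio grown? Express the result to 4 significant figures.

The single-stage factor is √(M_heavy/M_light), so 327 stages give [√(352.04/349.03)]^327 = (352.04/349.03)^(327/2).
= 1.00862^(327/2) = 4.071.

4.071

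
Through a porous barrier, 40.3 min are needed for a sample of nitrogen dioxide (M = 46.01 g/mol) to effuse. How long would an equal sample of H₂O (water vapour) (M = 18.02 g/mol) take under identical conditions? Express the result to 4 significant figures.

25.22 min

From Graham's law, t_H₂O/t_NO₂ = √(M_H₂O/M_NO₂) = √(18.02/46.01) = √0.3917 = 0.6258.
So the time for H₂O is 40.3 × 0.6258 = 25.22 min.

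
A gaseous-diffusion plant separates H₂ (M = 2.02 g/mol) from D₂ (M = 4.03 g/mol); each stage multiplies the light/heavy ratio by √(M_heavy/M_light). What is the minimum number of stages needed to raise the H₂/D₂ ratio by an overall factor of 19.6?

9

Single-stage factor α = √(4.03/2.02), so ln α = ½ ln(1.99505) = 0.3453.
Need α^N ≥ 19.6 ⇒ N ≥ ln(19.6) / ln α = 2.976 / 0.3453 = 8.62.
Rounding up, N = 9 stages.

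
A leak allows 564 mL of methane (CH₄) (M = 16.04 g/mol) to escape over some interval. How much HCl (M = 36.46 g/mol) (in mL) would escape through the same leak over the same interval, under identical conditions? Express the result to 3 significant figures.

Since effusion rate ∝ 1/√M, rate_HCl/rate_CH₄ = √(M_CH₄/M_HCl) = √(16.04/36.46) = √0.4399 = 0.6633.
So the volume for HCl is 564 × 0.6633 = 374 mL.

374 mL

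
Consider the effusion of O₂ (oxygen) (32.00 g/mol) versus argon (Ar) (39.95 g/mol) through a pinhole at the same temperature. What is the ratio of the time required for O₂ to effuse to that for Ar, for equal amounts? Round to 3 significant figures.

By Graham's law, t_O₂/t_Ar = √(M_O₂/M_Ar) = √(32.00/39.95) = √0.8010 = 0.895.

0.895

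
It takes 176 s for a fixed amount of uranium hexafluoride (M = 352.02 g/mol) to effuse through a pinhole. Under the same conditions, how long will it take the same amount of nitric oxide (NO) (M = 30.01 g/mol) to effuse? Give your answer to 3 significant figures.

By Graham's law, t_NO/t_UF₆ = √(M_NO/M_UF₆) = √(30.01/352.02) = √0.08525 = 0.2920.
So the time for NO is 176 × 0.2920 = 51.4 s.

51.4 s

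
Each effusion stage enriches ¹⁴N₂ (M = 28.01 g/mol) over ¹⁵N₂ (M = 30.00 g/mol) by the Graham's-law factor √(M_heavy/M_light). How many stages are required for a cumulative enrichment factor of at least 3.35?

Per stage α = (30.00/28.01)^(1/2) = 1.07105^0.5, giving ln α = 0.03432.
Need α^N ≥ 3.35 ⇒ N ≥ ln(3.35) / ln α = 1.209 / 0.03432 = 35.23.
Minimum whole number of stages: N = 36.

36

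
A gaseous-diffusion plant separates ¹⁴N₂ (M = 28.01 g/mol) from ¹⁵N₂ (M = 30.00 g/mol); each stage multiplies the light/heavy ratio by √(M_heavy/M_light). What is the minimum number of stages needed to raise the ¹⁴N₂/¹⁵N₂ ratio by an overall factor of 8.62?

63

Single-stage factor α = √(30.00/28.01), so ln α = ½ ln(1.07105) = 0.03432.
Need α^N ≥ 8.62 ⇒ N ≥ ln(8.62) / ln α = 2.154 / 0.03432 = 62.77.
Rounding up, N = 63 stages.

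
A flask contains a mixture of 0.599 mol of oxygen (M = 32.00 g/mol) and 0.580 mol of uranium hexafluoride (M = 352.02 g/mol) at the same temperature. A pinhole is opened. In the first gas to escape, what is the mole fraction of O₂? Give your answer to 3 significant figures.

The effusion rate of species i is ∝ p_i/√M_i ∝ n_i/√M_i.
So x_O₂ in the escaping gas = (n_O₂/√M_O₂) / Σ(n_i/√M_i)
= (0.599/√32.00) / (0.599/√32.00 + 0.580/√352.02) = 0.1059/(0.1059 + 0.03091) = 0.774.

0.774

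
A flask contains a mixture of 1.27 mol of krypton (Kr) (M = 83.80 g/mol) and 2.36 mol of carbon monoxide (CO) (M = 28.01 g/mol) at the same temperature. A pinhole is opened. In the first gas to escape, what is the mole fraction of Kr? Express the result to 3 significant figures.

The effusion rate of species i is ∝ p_i/√M_i ∝ n_i/√M_i.
Mole fraction of Kr in the effusate = (n_Kr/√M_Kr) / (n_Kr/√M_Kr + n_CO/√M_CO)
= (1.27/√83.80) / (1.27/√83.80 + 2.36/√28.01) = 0.1387/(0.1387 + 0.4459) = 0.237.

0.237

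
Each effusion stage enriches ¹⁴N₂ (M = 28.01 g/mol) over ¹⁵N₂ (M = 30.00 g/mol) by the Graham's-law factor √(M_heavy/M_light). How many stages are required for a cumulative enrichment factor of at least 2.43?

26

Single-stage factor α = √(30.00/28.01), so ln α = ½ ln(1.07105) = 0.03432.
Need α^N ≥ 2.43 ⇒ N ≥ ln(2.43) / ln α = 0.8879 / 0.03432 = 25.87.
Minimum whole number of stages: N = 26.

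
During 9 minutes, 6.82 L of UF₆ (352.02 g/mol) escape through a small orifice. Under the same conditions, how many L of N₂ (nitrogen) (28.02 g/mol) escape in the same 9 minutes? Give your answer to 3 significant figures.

Since effusion rate ∝ 1/√M, rate_N₂/rate_UF₆ = √(M_UF₆/M_N₂) = √(352.02/28.02) = √12.56 = 3.544.
So the volume for N₂ is 6.82 × 3.544 = 24.2 L.

24.2 L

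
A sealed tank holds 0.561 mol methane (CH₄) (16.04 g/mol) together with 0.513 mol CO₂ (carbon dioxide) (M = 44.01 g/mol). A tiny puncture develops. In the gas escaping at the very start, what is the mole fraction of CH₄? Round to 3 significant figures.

Effusion rate of each component ∝ n_i/√M_i (partial pressure × 1/√M).
So x_CH₄ in the escaping gas = (n_CH₄/√M_CH₄) / Σ(n_i/√M_i)
= (0.561/√16.04) / (0.561/√16.04 + 0.513/√44.01) = 0.1401/(0.1401 + 0.07733) = 0.644.

0.644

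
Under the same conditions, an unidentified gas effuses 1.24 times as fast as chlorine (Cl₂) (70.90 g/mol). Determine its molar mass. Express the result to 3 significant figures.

Graham's law gives rate_X/rate_Cl₂ = √(M_Cl₂/M_X).
1.24 = √(70.90/M_X)
M_X = 70.90 / 1.24² = 70.90 / 1.538 = 46.1 g/mol

46.1 g/mol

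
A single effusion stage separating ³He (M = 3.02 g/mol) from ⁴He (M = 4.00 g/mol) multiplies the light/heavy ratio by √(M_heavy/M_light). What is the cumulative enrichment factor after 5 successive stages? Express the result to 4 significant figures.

2.019

Overall factor = α^5 with α = √(4.00/3.02), i.e. (4.00/3.02)^(5/2).
= 1.32450^(5/2) = 2.019.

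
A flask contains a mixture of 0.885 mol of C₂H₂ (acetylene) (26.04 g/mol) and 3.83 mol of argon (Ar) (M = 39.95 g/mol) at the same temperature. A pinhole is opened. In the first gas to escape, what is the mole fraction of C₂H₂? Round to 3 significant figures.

0.223

Rate_i ∝ x_i/√M_i (Graham's law weighted by mole fraction), so the effusate composition follows n_i/√M_i.
So x_C₂H₂ in the escaping gas = (n_C₂H₂/√M_C₂H₂) / Σ(n_i/√M_i)
= (0.885/√26.04) / (0.885/√26.04 + 3.83/√39.95) = 0.1734/(0.1734 + 0.6060) = 0.223.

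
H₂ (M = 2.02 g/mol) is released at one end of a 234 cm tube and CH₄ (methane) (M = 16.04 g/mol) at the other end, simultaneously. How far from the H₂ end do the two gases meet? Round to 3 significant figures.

173 cm

In equal time, each gas travels a distance ∝ its rate ∝ 1/√M, so d_H₂/d_CH₄ = √(M_CH₄/M_H₂) = √(16.04/2.02) = 2.818.
With d_H₂ + d_CH₄ = 234 cm, d_CH₄ = 234/(1 + 2.818) = 61.29 cm.
d_H₂ = 234 − 61.29 = 173 cm.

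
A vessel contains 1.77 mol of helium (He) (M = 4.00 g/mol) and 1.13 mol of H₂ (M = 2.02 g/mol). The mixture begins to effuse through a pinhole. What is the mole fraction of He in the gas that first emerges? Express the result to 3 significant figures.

Effusion rate of each component ∝ n_i/√M_i (partial pressure × 1/√M).
Mole fraction of He in the effusate = (n_He/√M_He) / (n_He/√M_He + n_H₂/√M_H₂)
= (1.77/√4.00) / (1.77/√4.00 + 1.13/√2.02) = 0.8850/(0.8850 + 0.7951) = 0.527.

0.527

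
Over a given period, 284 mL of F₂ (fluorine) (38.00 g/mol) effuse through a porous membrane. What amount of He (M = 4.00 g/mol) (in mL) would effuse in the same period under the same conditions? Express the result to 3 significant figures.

From Graham's law, rate_He/rate_F₂ = √(M_F₂/M_He) = √(38.00/4.00) = √9.500 = 3.082.
So the volume for He is 284 × 3.082 = 875 mL.

875 mL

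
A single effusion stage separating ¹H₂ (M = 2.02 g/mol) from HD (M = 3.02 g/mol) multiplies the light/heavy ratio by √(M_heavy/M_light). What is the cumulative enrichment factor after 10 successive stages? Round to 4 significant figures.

7.469

Each stage multiplies the ratio by α = √(3.02/2.02), so after 10 stages the overall factor is α^10 = (3.02/2.02)^(10/2).
= 1.49505^5 = 7.469.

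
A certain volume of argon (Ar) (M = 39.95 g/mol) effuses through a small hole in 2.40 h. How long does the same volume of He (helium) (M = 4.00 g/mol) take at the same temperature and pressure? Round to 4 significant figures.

Graham's law gives t_He/t_Ar = √(M_He/M_Ar) = √(4.00/39.95) = √0.1001 = 0.3164.
So the time for He is 2.40 × 0.3164 = 0.7594 h.

0.7594 h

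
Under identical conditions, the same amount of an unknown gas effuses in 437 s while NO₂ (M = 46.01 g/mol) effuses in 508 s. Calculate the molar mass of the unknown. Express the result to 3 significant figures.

34.0 g/mol

Using Graham's law: t_X/t_NO₂ = √(M_X/M_NO₂).
437/508 = 0.8602 = √(M_X/46.01)
M_X = 46.01 × 0.8602² = 46.01 × 0.7400 = 34.0 g/mol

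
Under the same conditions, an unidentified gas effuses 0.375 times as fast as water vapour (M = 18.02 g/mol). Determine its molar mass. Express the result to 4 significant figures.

Graham's law gives rate_X/rate_H₂O = √(M_H₂O/M_X).
0.375 = √(18.02/M_X)
M_X = 18.02 / 0.375² = 18.02 / 0.1406 = 128.1 g/mol

128.1 g/mol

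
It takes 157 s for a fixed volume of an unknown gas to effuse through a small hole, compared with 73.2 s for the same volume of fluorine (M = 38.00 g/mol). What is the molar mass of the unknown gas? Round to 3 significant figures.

175 g/mol

Using Graham's law: t_X/t_F₂ = √(M_X/M_F₂).
157/73.2 = 2.145 = √(M_X/38.00)
M_X = 38.00 × 2.145² = 38.00 × 4.600 = 175 g/mol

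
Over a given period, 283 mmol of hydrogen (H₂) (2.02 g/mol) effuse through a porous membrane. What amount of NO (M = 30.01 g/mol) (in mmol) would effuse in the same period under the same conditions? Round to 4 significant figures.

Using Graham's law: rate_NO/rate_H₂ = √(M_H₂/M_NO) = √(2.02/30.01) = √0.06731 = 0.2594.
So the amount for NO is 283 × 0.2594 = 73.42 mmol.

73.42 mmol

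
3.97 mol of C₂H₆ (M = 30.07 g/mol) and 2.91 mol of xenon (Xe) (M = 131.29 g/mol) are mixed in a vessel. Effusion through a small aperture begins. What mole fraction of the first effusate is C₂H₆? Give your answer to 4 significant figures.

0.7403

The effusion rate of species i is ∝ p_i/√M_i ∝ n_i/√M_i.
x_C₂H₆(eff) = (n_C₂H₆/√M_C₂H₆) / (n_C₂H₆/√M_C₂H₆ + n_Xe/√M_Xe)
= (3.97/√30.07) / (3.97/√30.07 + 2.91/√131.29) = 0.7240/(0.7240 + 0.2540) = 0.7403.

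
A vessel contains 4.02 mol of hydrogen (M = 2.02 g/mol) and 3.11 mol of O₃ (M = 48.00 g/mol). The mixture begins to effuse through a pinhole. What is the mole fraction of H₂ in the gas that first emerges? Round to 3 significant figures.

0.863

Effusion rate of each component ∝ n_i/√M_i (partial pressure × 1/√M).
x_H₂(eff) = (n_H₂/√M_H₂) / (n_H₂/√M_H₂ + n_O₃/√M_O₃)
= (4.02/√2.02) / (4.02/√2.02 + 3.11/√48.00) = 2.828/(2.828 + 0.4489) = 0.863.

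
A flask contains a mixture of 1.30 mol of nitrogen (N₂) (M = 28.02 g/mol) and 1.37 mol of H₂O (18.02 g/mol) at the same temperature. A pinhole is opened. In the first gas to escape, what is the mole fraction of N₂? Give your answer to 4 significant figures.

Effusion rate of each component ∝ n_i/√M_i (partial pressure × 1/√M).
x_N₂(eff) = (n_N₂/√M_N₂) / (n_N₂/√M_N₂ + n_H₂O/√M_H₂O)
= (1.30/√28.02) / (1.30/√28.02 + 1.37/√18.02) = 0.2456/(0.2456 + 0.3227) = 0.4321.

0.4321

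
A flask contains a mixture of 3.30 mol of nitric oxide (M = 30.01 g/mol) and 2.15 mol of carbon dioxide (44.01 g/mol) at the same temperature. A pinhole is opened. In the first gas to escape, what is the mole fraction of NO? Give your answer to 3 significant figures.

0.650

The effusion rate of species i is ∝ p_i/√M_i ∝ n_i/√M_i.
Mole fraction of NO in the effusate = (n_NO/√M_NO) / (n_NO/√M_NO + n_CO₂/√M_CO₂)
= (3.30/√30.01) / (3.30/√30.01 + 2.15/√44.01) = 0.6024/(0.6024 + 0.3241) = 0.650.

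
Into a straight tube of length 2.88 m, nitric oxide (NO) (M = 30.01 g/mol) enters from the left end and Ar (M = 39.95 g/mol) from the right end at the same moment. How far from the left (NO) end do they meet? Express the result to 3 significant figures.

1.54 m

Distances travelled in equal time are proportional to diffusion rates, so d_NO/d_Ar = √(M_Ar/M_NO) = √(39.95/30.01) = 1.154.
With d_NO + d_Ar = 2.88 m, d_Ar = 2.88/(1 + 1.154) = 1.337 m.
d_NO = 2.88 − 1.337 = 1.54 m.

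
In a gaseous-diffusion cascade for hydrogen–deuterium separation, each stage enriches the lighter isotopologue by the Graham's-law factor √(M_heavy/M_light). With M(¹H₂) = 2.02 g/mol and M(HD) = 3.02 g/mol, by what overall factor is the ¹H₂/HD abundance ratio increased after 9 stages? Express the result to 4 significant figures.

6.109

The single-stage factor is √(M_heavy/M_light), so 9 stages give [√(3.02/2.02)]^9 = (3.02/2.02)^(9/2).
= 1.49505^(9/2) = 6.109.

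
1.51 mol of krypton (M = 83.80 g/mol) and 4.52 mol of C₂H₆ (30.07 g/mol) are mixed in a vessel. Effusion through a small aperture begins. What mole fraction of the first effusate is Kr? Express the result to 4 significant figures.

0.1667

The effusion rate of species i is ∝ p_i/√M_i ∝ n_i/√M_i.
Mole fraction of Kr in the effusate = (n_Kr/√M_Kr) / (n_Kr/√M_Kr + n_C₂H₆/√M_C₂H₆)
= (1.51/√83.80) / (1.51/√83.80 + 4.52/√30.07) = 0.1650/(0.1650 + 0.8243) = 0.1667.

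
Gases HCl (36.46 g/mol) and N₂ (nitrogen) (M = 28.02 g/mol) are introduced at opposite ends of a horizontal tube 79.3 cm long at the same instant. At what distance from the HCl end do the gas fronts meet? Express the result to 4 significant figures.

37.04 cm

In equal time, each gas travels a distance ∝ its rate ∝ 1/√M, so d_HCl/d_N₂ = √(M_N₂/M_HCl) = √(28.02/36.46) = 0.8766.
With d_HCl + d_N₂ = 79.3 cm, d_N₂ = 79.3/(1 + 0.8766) = 42.26 cm.
d_HCl = 79.3 − 42.26 = 37.04 cm.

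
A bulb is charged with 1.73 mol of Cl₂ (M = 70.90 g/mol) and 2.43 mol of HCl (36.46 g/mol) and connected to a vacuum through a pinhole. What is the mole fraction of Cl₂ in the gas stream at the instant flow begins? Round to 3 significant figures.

Effusion rate of each component ∝ n_i/√M_i (partial pressure × 1/√M).
x_Cl₂(eff) = (n_Cl₂/√M_Cl₂) / (n_Cl₂/√M_Cl₂ + n_HCl/√M_HCl)
= (1.73/√70.90) / (1.73/√70.90 + 2.43/√36.46) = 0.2055/(0.2055 + 0.4024) = 0.338.

0.338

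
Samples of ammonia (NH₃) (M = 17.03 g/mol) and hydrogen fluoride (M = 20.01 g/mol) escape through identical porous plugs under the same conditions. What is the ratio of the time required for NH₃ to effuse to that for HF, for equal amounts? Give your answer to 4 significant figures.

Graham's law gives t_NH₃/t_HF = √(M_NH₃/M_HF) = √(17.03/20.01) = √0.8511 = 0.9225.

0.9225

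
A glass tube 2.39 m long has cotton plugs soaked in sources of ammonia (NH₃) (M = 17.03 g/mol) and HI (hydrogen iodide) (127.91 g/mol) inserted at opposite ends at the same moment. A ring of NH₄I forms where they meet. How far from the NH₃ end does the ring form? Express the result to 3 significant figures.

Distances travelled in equal time are proportional to diffusion rates, so d_NH₃/d_HI = √(M_HI/M_NH₃) = √(127.91/17.03) = 2.741.
With d_NH₃ + d_HI = 2.39 m, d_HI = 2.39/(1 + 2.741) = 0.6389 m.
d_NH₃ = 2.39 − 0.6389 = 1.75 m.

1.75 m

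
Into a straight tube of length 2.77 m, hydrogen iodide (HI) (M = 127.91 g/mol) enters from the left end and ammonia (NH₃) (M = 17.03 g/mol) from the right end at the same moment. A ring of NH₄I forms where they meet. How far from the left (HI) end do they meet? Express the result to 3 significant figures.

0.741 m

Graham's law gives d_HI/d_NH₃ = rate_HI/rate_NH₃ = √(M_NH₃/M_HI) = √(17.03/127.91) = 0.3649.
With d_HI + d_NH₃ = 2.77 m, d_NH₃ = 2.77/(1 + 0.3649) = 2.029 m.
d_HI = 2.77 − 2.029 = 0.741 m.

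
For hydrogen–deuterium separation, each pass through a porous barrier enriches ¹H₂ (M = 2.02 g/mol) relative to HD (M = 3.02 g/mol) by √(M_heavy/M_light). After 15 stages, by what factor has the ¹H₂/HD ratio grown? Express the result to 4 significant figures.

20.41

The single-stage factor is √(M_heavy/M_light), so 15 stages give [√(3.02/2.02)]^15 = (3.02/2.02)^(15/2).
= 1.49505^(15/2) = 20.41.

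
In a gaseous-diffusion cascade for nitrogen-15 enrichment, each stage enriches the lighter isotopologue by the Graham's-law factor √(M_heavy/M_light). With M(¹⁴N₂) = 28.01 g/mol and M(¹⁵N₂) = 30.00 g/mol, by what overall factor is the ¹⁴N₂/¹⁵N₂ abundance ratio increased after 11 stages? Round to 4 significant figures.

1.459

Overall factor = α^11 with α = √(30.00/28.01), i.e. (30.00/28.01)^(11/2).
= 1.07105^(11/2) = 1.459.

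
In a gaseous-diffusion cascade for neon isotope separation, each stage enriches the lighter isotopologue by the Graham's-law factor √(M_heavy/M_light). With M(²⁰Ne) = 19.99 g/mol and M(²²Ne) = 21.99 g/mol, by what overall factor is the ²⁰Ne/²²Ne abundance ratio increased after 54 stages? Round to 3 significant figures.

13.1

After 54 stages the ratio has grown by (√(21.99/19.99))^54 = (21.99/19.99)^(54/2).
= 1.10005^27 = 13.1.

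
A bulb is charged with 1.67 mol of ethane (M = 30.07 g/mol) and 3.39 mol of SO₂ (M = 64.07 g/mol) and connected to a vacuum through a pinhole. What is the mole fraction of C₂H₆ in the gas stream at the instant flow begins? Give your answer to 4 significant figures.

Effusion rate of each component ∝ n_i/√M_i (partial pressure × 1/√M).
x_C₂H₆(eff) = (n_C₂H₆/√M_C₂H₆) / (n_C₂H₆/√M_C₂H₆ + n_SO₂/√M_SO₂)
= (1.67/√30.07) / (1.67/√30.07 + 3.39/√64.07) = 0.3045/(0.3045 + 0.4235) = 0.4183.

0.4183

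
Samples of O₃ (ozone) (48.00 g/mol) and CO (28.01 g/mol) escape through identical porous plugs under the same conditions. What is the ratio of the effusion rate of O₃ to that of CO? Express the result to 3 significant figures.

By Graham's law, rate_O₃/rate_CO = √(M_CO/M_O₃) = √(28.01/48.00) = √0.5835 = 0.764.

0.764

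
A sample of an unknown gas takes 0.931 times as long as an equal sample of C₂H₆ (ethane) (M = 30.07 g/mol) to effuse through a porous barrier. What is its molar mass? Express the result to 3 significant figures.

Since effusion rate ∝ 1/√M, t_X/t_C₂H₆ = √(M_X/M_C₂H₆).
0.931 = √(M_X/30.07)
M_X = 30.07 × 0.931² = 30.07 × 0.8668 = 26.1 g/mol

26.1 g/mol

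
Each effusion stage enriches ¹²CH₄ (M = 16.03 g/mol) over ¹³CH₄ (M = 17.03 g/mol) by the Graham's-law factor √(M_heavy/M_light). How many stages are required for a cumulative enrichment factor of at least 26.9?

109

Per stage α = (17.03/16.03)^(1/2) = 1.06238^0.5, giving ln α = 0.03026.
Need α^N ≥ 26.9 ⇒ N ≥ ln(26.9) / ln α = 3.292 / 0.03026 = 108.80.
So at least 109 stages are needed.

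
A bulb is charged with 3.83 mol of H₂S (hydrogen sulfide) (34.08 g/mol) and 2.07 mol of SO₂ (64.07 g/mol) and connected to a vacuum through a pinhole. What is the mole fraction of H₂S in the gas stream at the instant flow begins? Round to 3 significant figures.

0.717

The effusion rate of species i is ∝ p_i/√M_i ∝ n_i/√M_i.
Mole fraction of H₂S in the effusate = (n_H₂S/√M_H₂S) / (n_H₂S/√M_H₂S + n_SO₂/√M_SO₂)
= (3.83/√34.08) / (3.83/√34.08 + 2.07/√64.07) = 0.6561/(0.6561 + 0.2586) = 0.717.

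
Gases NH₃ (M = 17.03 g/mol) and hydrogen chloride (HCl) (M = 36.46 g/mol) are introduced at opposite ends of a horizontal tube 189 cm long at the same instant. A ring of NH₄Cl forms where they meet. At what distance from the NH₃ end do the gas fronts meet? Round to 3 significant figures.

112 cm

The fronts meet when d_NH₃ + d_HCl = L with d_NH₃/d_HCl = √(M_HCl/M_NH₃) (Graham's law). Here √(M_HCl/M_NH₃) = √(36.46/17.03) = 1.463.
With d_NH₃ + d_HCl = 189 cm, d_HCl = 189/(1 + 1.463) = 76.73 cm.
d_NH₃ = 189 − 76.73 = 112 cm.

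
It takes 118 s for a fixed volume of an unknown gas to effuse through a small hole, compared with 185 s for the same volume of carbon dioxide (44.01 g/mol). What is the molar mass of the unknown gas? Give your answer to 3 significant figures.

17.9 g/mol

Using Graham's law: t_X/t_CO₂ = √(M_X/M_CO₂).
118/185 = 0.6378 = √(M_X/44.01)
M_X = 44.01 × 0.6378² = 44.01 × 0.4068 = 17.9 g/mol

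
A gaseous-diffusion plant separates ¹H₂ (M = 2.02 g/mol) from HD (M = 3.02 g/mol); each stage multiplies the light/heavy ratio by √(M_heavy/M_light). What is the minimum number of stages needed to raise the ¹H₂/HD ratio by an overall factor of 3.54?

7

With α = √(3.02/2.02) per stage, ln α = ½ ln(1.49505) = 0.2011.
Need α^N ≥ 3.54 ⇒ N ≥ ln(3.54) / ln α = 1.264 / 0.2011 = 6.29.
Minimum whole number of stages: N = 7.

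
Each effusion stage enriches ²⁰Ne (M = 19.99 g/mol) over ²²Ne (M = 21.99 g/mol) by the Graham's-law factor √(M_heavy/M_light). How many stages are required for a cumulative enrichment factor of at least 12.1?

53

With α = √(21.99/19.99) per stage, ln α = ½ ln(1.10005) = 0.04768.
Need α^N ≥ 12.1 ⇒ N ≥ ln(12.1) / ln α = 2.493 / 0.04768 = 52.29.
Minimum whole number of stages: N = 53.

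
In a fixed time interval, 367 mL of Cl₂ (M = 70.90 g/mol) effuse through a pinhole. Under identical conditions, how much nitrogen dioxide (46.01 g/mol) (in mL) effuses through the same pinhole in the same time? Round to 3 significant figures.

456 mL

Using Graham's law: rate_NO₂/rate_Cl₂ = √(M_Cl₂/M_NO₂) = √(70.90/46.01) = √1.541 = 1.241.
So the volume for NO₂ is 367 × 1.241 = 456 mL.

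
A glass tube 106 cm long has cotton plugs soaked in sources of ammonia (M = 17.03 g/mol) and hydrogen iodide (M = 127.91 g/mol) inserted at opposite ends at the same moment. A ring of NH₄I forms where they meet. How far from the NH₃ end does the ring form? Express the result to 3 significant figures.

77.7 cm

Graham's law gives d_NH₃/d_HI = rate_NH₃/rate_HI = √(M_HI/M_NH₃) = √(127.91/17.03) = 2.741.
With d_NH₃ + d_HI = 106 cm, d_HI = 106/(1 + 2.741) = 28.34 cm.
d_NH₃ = 106 − 28.34 = 77.7 cm.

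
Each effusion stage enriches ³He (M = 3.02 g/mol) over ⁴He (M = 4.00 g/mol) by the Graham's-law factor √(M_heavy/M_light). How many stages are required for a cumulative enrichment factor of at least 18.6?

21

With α = √(4.00/3.02) per stage, ln α = ½ ln(1.32450) = 0.1405.
Need α^N ≥ 18.6 ⇒ N ≥ ln(18.6) / ln α = 2.923 / 0.1405 = 20.80.
So at least 21 stages are needed.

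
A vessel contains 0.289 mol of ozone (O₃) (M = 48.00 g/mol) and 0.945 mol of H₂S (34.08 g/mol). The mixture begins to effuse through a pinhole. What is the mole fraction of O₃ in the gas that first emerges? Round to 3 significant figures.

0.205

Each component's effusion rate ∝ (its partial pressure)·(1/√M) ∝ n_i/√M_i.
So x_O₃ in the escaping gas = (n_O₃/√M_O₃) / Σ(n_i/√M_i)
= (0.289/√48.00) / (0.289/√48.00 + 0.945/√34.08) = 0.04171/(0.04171 + 0.1619) = 0.205.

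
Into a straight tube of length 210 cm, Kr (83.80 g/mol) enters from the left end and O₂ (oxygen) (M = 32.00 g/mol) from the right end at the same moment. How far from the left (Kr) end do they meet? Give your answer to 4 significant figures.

80.21 cm

The fronts meet when d_Kr + d_O₂ = L with d_Kr/d_O₂ = √(M_O₂/M_Kr) (Graham's law). Here √(M_O₂/M_Kr) = √(32.00/83.80) = 0.6179.
With d_Kr + d_O₂ = 210 cm, d_O₂ = 210/(1 + 0.6179) = 129.8 cm.
d_Kr = 210 − 129.8 = 80.21 cm.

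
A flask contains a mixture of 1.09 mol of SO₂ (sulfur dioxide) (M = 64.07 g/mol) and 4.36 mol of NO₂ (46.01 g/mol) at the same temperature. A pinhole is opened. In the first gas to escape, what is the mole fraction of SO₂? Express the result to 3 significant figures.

Each component's effusion rate ∝ (its partial pressure)·(1/√M) ∝ n_i/√M_i.
So x_SO₂ in the escaping gas = (n_SO₂/√M_SO₂) / Σ(n_i/√M_i)
= (1.09/√64.07) / (1.09/√64.07 + 4.36/√46.01) = 0.1362/(0.1362 + 0.6428) = 0.175.

0.175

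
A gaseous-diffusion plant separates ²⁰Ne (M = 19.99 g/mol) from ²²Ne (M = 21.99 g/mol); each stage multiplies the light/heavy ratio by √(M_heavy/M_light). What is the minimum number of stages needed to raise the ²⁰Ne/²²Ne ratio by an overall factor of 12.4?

53

With α = √(21.99/19.99) per stage, ln α = ½ ln(1.10005) = 0.04768.
Need α^N ≥ 12.4 ⇒ N ≥ ln(12.4) / ln α = 2.518 / 0.04768 = 52.81.
Rounding up, N = 53 stages.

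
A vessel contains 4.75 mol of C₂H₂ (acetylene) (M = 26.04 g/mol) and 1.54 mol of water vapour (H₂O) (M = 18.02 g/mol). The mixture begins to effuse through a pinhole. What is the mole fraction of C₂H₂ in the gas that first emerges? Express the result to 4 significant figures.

0.7196

Each component's effusion rate ∝ (its partial pressure)·(1/√M) ∝ n_i/√M_i.
So x_C₂H₂ in the escaping gas = (n_C₂H₂/√M_C₂H₂) / Σ(n_i/√M_i)
= (4.75/√26.04) / (4.75/√26.04 + 1.54/√18.02) = 0.9308/(0.9308 + 0.3628) = 0.7196.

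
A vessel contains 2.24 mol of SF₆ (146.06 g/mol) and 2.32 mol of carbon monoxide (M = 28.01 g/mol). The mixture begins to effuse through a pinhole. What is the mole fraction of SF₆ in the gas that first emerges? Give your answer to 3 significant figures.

0.297

Effusion rate of each component ∝ n_i/√M_i (partial pressure × 1/√M).
So x_SF₆ in the escaping gas = (n_SF₆/√M_SF₆) / Σ(n_i/√M_i)
= (2.24/√146.06) / (2.24/√146.06 + 2.32/√28.01) = 0.1853/(0.1853 + 0.4384) = 0.297.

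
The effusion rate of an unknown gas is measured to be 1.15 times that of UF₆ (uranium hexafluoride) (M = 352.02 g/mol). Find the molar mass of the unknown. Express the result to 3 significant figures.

By Graham's law, rate_X/rate_UF₆ = √(M_UF₆/M_X).
1.15 = √(352.02/M_X)
M_X = 352.02 / 1.15² = 352.02 / 1.322 = 266 g/mol

266 g/mol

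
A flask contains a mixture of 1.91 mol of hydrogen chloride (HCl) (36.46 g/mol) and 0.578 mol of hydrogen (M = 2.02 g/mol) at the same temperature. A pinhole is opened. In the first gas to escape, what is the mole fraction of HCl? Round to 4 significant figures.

The effusion rate of species i is ∝ p_i/√M_i ∝ n_i/√M_i.
x_HCl(eff) = (n_HCl/√M_HCl) / (n_HCl/√M_HCl + n_H₂/√M_H₂)
= (1.91/√36.46) / (1.91/√36.46 + 0.578/√2.02) = 0.3163/(0.3163 + 0.4067) = 0.4375.

0.4375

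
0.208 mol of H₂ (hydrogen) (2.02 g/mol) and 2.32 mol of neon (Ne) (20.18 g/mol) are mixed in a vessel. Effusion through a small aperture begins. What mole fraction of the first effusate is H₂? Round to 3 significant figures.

The effusion rate of species i is ∝ p_i/√M_i ∝ n_i/√M_i.
So x_H₂ in the escaping gas = (n_H₂/√M_H₂) / Σ(n_i/√M_i)
= (0.208/√2.02) / (0.208/√2.02 + 2.32/√20.18) = 0.1463/(0.1463 + 0.5164) = 0.221.

0.221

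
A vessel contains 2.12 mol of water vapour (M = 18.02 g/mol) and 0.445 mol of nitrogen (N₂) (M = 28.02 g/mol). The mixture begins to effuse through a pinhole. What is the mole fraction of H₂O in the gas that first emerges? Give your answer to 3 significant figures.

0.856

The effusion rate of species i is ∝ p_i/√M_i ∝ n_i/√M_i.
So x_H₂O in the escaping gas = (n_H₂O/√M_H₂O) / Σ(n_i/√M_i)
= (2.12/√18.02) / (2.12/√18.02 + 0.445/√28.02) = 0.4994/(0.4994 + 0.08407) = 0.856.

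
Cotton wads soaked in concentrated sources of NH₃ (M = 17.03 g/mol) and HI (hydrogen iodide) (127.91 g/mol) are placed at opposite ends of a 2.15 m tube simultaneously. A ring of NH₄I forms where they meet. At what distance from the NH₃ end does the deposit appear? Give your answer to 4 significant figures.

1.575 m

The fronts meet when d_NH₃ + d_HI = L with d_NH₃/d_HI = √(M_HI/M_NH₃) (Graham's law). Here √(M_HI/M_NH₃) = √(127.91/17.03) = 2.741.
With d_NH₃ + d_HI = 2.15 m, d_HI = 2.15/(1 + 2.741) = 0.5748 m.
d_NH₃ = 2.15 − 0.5748 = 1.575 m.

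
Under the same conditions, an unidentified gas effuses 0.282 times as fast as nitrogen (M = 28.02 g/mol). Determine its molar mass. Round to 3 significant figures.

By Graham's law, rate_X/rate_N₂ = √(M_N₂/M_X).
0.282 = √(28.02/M_X)
M_X = 28.02 / 0.282² = 28.02 / 0.07952 = 352 g/mol

352 g/mol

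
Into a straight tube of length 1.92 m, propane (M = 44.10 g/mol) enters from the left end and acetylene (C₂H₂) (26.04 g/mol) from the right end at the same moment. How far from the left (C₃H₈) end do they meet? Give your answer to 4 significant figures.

0.8343 m

The fronts meet when d_C₃H₈ + d_C₂H₂ = L with d_C₃H₈/d_C₂H₂ = √(M_C₂H₂/M_C₃H₈) (Graham's law). Here √(M_C₂H₂/M_C₃H₈) = √(26.04/44.10) = 0.7684.
With d_C₃H₈ + d_C₂H₂ = 1.92 m, d_C₂H₂ = 1.92/(1 + 0.7684) = 1.086 m.
d_C₃H₈ = 1.92 − 1.086 = 0.8343 m.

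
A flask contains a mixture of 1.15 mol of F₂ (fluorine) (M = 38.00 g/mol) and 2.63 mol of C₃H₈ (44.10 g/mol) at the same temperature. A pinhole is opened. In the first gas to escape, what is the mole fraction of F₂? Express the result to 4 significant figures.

Each component's effusion rate ∝ (its partial pressure)·(1/√M) ∝ n_i/√M_i.
x_F₂(eff) = (n_F₂/√M_F₂) / (n_F₂/√M_F₂ + n_C₃H₈/√M_C₃H₈)
= (1.15/√38.00) / (1.15/√38.00 + 2.63/√44.10) = 0.1866/(0.1866 + 0.3960) = 0.3202.

0.3202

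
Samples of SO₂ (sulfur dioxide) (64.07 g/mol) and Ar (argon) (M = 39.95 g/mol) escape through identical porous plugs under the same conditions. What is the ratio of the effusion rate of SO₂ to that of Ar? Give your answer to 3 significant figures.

0.790

Graham's law gives rate_SO₂/rate_Ar = √(M_Ar/M_SO₂) = √(39.95/64.07) = √0.6235 = 0.790.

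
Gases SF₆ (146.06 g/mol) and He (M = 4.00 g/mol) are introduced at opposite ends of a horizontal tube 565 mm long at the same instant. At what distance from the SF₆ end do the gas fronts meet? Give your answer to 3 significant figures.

The fronts meet when d_SF₆ + d_He = L with d_SF₆/d_He = √(M_He/M_SF₆) (Graham's law). Here √(M_He/M_SF₆) = √(4.00/146.06) = 0.1655.
With d_SF₆ + d_He = 565 mm, d_He = 565/(1 + 0.1655) = 484.8 mm.
d_SF₆ = 565 − 484.8 = 80.2 mm.

80.2 mm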